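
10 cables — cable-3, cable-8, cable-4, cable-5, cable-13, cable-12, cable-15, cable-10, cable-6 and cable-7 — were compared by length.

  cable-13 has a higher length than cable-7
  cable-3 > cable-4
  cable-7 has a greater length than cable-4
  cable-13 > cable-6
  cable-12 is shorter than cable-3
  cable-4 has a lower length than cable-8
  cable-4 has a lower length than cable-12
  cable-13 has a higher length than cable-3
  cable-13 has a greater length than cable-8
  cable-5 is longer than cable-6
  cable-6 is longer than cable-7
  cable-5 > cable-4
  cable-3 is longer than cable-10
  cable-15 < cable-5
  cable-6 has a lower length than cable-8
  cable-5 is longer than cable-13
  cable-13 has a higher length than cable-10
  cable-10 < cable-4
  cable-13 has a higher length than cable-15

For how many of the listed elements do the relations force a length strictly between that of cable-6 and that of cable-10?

2

Chaining upward from cable-10 reaches: cable-4, cable-12, cable-3, cable-7, cable-8, cable-13, cable-5.
Chaining downward from cable-6 reaches: cable-4, cable-7.
Strictly between cable-10 and cable-6 are those in both lists: cable-4, cable-7 — 2 elements.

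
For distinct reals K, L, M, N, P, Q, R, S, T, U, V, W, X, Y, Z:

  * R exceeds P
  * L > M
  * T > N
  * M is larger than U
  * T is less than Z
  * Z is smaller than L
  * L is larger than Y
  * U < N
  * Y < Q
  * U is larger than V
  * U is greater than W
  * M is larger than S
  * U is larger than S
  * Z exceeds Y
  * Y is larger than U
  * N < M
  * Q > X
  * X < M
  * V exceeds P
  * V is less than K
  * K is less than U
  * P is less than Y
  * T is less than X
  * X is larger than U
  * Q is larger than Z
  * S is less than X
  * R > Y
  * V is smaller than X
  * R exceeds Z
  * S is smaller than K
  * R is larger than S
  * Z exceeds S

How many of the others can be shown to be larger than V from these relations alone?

Directly above V: K, U, X.
One step further: Y, N, Q, M (7 so far).
One step further: T, Z, R, L (11 so far).
Nothing else is reachable above V; 11 in all.

11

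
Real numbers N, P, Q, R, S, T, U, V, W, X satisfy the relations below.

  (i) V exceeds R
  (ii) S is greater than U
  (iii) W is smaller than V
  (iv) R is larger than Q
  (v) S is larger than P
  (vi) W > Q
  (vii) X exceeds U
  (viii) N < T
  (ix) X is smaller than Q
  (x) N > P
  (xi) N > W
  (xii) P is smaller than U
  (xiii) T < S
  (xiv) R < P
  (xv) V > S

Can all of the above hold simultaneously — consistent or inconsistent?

We have Q < R stated directly, yet also R < P < U < X < Q by chaining the others — so R < Q. Contradiction.

inconsistent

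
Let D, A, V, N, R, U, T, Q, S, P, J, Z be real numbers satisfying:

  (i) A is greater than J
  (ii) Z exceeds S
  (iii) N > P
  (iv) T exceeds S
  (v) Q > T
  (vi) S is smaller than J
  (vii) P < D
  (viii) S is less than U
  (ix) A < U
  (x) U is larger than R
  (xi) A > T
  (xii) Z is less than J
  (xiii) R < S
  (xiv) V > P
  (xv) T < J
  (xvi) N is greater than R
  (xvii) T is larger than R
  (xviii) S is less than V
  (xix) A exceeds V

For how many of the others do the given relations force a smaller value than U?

8

Directly below U: R, S, A.
One step further: V, T, J (6 so far).
One step further: P, Z (8 so far).
No other element is forced below U by the given relations, so the count is 8.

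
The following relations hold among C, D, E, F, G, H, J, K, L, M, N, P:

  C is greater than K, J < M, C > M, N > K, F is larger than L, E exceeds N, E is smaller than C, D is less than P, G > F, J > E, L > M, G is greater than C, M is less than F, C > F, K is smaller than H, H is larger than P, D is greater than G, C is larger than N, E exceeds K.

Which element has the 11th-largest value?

N

Piecing the relations together gives one ordering: K < N < E < J < M < L < F < C < G < D < P < H.
The 11th largest is N.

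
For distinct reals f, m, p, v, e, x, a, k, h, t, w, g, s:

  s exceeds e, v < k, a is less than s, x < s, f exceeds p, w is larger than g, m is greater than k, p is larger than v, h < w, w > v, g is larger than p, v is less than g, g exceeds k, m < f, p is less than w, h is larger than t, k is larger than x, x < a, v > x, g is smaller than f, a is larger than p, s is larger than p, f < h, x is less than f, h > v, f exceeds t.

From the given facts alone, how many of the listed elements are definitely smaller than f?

7

Directly below f: x, p, t, m, g.
One step further: v, k (7 so far).
No other element is forced below f by the given relations, so the count is 7.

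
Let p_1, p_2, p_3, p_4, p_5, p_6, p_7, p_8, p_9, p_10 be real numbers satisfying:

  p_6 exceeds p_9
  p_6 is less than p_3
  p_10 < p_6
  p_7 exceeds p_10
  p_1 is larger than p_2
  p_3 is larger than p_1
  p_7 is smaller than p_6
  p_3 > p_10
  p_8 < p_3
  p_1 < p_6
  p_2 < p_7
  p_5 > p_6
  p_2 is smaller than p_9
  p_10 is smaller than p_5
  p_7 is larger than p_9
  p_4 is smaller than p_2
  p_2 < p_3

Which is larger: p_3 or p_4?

p_3

Link the given pairs in sequence: p_4 < p_2; p_2 < p_9; p_9 < p_7; p_7 < p_6; p_6 < p_3.
Chaining these gives p_4 < p_2 < p_9 < p_7 < p_6 < p_3.
So p_4 < p_3; p_3 is the larger of the two.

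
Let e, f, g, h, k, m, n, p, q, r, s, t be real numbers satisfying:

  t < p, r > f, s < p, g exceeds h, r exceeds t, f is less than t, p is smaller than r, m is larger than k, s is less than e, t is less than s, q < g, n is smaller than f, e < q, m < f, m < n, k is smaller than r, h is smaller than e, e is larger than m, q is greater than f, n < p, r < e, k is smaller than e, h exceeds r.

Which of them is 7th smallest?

Chaining the given pairs: k < m < n < f < t < s < p < r < h < e < q < g.
Counting 7 from the smallest end gives p.

p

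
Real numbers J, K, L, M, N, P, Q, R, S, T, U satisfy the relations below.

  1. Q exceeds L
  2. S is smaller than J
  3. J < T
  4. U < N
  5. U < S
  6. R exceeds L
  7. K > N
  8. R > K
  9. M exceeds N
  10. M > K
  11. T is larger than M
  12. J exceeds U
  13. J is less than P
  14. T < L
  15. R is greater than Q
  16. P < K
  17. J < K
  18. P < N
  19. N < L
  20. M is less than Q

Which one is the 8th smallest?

T

The consecutive relations fix a unique order: U < S < J < P < N < K < M < T < L < Q < R.
The 8th smallest is T.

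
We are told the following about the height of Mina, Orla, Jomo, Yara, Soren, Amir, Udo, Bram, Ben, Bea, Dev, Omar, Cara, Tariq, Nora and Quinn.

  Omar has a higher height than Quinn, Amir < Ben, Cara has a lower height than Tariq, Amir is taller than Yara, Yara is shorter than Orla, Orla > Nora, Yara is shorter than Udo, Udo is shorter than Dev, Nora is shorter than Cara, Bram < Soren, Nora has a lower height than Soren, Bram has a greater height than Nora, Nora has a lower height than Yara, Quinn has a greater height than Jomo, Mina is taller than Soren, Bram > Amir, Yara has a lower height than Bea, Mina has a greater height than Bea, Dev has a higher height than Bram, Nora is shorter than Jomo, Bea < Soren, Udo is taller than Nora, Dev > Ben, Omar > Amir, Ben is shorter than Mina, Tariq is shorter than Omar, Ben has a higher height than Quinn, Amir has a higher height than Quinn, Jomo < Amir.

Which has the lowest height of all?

Chaining upward from Nora: directly above it, Jomo, Yara, Cara, Orla, Bram, Udo, Soren; then Quinn, Tariq, Amir, Bea, Dev, Mina; then Ben, Omar.
That covers every other element, and nothing is given below Nora, so Nora is the lowest height.

Nora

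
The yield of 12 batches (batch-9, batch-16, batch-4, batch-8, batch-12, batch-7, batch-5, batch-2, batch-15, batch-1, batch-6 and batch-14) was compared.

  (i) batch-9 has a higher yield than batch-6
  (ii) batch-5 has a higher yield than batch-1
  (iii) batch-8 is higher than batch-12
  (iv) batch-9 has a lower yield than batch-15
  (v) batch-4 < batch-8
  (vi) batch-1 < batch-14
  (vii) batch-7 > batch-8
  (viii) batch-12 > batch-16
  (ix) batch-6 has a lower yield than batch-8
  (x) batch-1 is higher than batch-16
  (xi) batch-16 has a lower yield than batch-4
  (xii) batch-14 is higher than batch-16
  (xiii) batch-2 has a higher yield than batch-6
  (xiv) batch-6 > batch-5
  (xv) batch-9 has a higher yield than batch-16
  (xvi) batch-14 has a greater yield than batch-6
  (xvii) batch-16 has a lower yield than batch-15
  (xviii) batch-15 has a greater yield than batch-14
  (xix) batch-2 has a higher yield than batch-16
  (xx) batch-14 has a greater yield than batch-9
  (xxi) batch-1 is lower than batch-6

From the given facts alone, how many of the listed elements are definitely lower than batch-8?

6

From batch-8 the given relations immediately reach batch-4, batch-6, batch-12.
From those, batch-16, batch-1, batch-5 — 6 in total.
No other element is forced below batch-8 by the given relations, so the count is 6.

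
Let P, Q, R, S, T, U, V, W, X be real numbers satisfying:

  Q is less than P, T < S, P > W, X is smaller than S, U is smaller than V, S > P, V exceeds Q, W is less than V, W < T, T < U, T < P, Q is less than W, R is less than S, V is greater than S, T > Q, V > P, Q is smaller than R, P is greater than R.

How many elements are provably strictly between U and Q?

The relations place Q below U. An element lies strictly between them when it is forced above Q and also forced below U.
Above Q: {W, R, T, P, S, V}. Below U: {W, T}.
Intersection: {W, T} — 2.

2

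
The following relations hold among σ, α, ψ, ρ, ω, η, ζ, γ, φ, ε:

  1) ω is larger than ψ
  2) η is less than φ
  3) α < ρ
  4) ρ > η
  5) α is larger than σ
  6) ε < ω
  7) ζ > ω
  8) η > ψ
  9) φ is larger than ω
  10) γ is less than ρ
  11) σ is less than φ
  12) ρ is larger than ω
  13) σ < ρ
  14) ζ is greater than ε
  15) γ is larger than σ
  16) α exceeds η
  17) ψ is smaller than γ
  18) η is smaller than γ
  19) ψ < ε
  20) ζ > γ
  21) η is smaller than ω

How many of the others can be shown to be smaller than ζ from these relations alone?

Directly below ζ: ε, ω, γ.
One step further: ψ, η, σ (6 so far).
No other element is forced below ζ by the given relations, so the count is 6.

6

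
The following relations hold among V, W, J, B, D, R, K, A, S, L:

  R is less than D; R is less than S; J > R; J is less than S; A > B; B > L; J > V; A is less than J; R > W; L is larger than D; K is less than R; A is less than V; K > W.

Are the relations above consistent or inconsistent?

consistent

Every relation is compatible with W < K < R < D < L < B < A < V < J < S; the set is consistent.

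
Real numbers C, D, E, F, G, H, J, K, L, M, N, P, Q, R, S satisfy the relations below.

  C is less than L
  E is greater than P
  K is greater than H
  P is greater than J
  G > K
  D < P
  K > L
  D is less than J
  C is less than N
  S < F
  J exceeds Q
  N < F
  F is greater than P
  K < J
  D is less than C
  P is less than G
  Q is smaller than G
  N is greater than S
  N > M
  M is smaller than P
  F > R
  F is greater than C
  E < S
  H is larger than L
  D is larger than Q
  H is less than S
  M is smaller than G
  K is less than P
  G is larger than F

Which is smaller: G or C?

C

Link the given pairs in sequence: C < L; L < H; H < K; K < J; J < P; P < E; E < S; S < N; N < F; F < G.
Together: C < L < H < K < J < P < E < S < N < F < G.
So C < G; C is the smaller of the two.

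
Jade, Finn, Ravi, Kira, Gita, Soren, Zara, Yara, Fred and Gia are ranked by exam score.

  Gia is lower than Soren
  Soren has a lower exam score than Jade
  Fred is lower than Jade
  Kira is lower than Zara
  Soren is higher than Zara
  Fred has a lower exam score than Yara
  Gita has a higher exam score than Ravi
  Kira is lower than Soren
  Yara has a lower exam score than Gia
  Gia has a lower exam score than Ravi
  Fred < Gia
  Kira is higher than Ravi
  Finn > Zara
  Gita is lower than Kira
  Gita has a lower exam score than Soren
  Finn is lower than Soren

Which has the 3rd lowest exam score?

The consecutive relations fix a unique order: Fred < Yara < Gia < Ravi < Gita < Kira < Zara < Finn < Soren < Jade.
The 3rd smallest is Gia.

Gia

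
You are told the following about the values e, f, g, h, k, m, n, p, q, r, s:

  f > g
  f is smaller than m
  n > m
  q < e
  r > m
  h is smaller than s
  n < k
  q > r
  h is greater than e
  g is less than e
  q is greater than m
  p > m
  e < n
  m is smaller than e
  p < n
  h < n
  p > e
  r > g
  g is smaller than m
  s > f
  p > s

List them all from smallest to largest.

Each adjacent pair is fixed by a given relation: g < f; f < m; m < r; r < q; q < e; e < h; h < s; s < p; p < n; n < k. Chaining them end to end gives the full order.

g < f < m < r < q < e < h < s < p < n < k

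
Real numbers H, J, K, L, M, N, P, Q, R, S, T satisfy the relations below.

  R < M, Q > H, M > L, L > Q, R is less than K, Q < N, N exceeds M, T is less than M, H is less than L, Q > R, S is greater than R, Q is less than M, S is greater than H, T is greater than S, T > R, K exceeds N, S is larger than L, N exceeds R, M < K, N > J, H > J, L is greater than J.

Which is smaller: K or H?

H < Q < L < S < T < M < N < K, by transitivity through Q, L, S, T, M, N.
So H < K; H is the smaller of the two.

H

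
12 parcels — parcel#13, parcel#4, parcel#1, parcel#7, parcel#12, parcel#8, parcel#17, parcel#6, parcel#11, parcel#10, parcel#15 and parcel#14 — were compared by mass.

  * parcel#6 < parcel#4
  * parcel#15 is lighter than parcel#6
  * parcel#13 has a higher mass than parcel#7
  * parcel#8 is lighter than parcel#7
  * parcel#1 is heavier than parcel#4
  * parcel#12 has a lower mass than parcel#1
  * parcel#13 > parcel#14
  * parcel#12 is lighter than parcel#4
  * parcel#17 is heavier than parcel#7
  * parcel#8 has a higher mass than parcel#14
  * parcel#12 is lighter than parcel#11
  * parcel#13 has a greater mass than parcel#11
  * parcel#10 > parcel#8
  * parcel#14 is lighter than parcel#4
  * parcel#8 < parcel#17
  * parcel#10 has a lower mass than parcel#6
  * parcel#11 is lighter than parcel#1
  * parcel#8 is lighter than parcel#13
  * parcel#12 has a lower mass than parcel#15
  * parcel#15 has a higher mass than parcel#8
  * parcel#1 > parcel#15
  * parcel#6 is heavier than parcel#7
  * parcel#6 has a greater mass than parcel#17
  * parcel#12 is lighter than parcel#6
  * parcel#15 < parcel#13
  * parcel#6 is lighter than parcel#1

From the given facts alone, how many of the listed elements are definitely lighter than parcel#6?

7

From parcel#6 the given relations immediately reach parcel#12, parcel#10, parcel#7, parcel#15, parcel#17.
From those, parcel#8 — 6 in total.
From those, parcel#14 — 7 in total.
Nothing else is reachable below parcel#6; 7 in all.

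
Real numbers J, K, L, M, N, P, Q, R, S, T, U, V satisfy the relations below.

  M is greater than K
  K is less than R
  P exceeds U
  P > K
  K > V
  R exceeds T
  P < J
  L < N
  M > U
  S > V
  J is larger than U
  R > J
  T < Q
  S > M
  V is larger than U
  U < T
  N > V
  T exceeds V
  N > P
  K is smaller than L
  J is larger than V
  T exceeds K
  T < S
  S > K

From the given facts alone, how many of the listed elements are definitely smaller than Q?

Directly below Q: T.
One step further: U, V, K (4 so far).
No other element is forced below Q by the given relations, so the count is 4.

4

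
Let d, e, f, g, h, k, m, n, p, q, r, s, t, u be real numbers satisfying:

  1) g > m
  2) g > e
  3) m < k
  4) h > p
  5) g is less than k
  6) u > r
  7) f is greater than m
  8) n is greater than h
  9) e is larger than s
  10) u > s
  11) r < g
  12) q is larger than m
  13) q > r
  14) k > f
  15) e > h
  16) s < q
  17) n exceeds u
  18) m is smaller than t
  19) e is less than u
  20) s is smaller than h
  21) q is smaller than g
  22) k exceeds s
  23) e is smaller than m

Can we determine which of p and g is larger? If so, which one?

p < h and h < e give p < e.
Then e < m extends the chain to m.
With m < q: p < h < e < m < q.
With q < g: p < h < e < m < q < g.
So g is larger.

g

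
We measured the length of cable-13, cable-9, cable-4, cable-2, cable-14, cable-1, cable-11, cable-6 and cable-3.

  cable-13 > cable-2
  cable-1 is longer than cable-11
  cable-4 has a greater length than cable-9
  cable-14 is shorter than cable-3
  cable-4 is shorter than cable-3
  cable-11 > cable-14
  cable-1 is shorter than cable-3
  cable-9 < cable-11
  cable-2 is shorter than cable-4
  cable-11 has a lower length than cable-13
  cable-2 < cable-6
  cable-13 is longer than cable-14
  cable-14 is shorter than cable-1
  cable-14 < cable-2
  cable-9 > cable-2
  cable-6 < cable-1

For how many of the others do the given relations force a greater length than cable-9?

5

From cable-9 the given relations immediately reach cable-4, cable-11.
From those, cable-13, cable-1, cable-3 — 5 in total.
Nothing else is reachable above cable-9; 5 in all.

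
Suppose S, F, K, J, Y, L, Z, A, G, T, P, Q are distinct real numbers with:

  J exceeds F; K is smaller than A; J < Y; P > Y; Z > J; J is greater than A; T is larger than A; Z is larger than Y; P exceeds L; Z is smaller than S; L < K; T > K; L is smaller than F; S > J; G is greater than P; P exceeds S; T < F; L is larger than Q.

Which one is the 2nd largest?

P

Piecing the relations together gives one ordering: Q < L < K < A < T < F < J < Y < Z < S < P < G.
The 2nd largest is P.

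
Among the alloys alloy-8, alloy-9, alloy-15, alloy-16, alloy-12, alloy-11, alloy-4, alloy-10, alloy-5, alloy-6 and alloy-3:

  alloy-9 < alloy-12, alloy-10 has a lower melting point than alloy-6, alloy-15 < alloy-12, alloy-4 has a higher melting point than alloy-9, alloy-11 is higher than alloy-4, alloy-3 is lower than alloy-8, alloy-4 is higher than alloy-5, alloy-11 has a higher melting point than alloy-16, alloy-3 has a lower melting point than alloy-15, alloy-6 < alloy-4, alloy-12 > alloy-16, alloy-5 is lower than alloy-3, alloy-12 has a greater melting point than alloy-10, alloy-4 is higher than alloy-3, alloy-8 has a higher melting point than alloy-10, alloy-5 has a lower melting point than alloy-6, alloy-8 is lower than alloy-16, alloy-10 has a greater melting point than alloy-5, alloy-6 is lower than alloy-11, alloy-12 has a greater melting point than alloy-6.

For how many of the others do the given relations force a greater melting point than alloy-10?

Directly above alloy-10: alloy-6, alloy-8, alloy-12.
One step further: alloy-4, alloy-16, alloy-11 (6 so far).
Nothing else is reachable above alloy-10; 6 in all.

6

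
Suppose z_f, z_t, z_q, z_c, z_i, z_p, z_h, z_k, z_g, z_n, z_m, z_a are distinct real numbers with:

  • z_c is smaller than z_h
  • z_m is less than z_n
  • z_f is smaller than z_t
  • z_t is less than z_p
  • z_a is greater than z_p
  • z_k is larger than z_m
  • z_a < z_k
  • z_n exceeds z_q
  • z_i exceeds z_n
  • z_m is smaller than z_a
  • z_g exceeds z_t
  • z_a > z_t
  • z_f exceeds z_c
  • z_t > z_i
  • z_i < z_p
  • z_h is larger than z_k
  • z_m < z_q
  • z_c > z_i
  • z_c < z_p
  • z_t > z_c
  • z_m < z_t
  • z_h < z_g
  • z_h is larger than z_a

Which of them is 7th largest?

The consecutive relations fix a unique order: z_m < z_q < z_n < z_i < z_c < z_f < z_t < z_p < z_a < z_k < z_h < z_g.
The 7th largest is z_f.

z_f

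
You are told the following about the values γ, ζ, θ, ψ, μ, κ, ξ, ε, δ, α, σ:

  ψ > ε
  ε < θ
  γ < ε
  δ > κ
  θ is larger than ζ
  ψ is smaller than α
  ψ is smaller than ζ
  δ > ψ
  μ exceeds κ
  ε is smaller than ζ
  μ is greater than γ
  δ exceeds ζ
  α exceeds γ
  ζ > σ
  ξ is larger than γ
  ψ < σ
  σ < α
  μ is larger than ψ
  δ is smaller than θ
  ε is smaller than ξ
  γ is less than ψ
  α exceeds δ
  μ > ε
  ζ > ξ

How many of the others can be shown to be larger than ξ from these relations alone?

4

Directly above ξ: ζ.
One step further: δ, θ (3 so far).
One step further: α (4 so far).
No other element is forced above ξ by the given relations, so the count is 4.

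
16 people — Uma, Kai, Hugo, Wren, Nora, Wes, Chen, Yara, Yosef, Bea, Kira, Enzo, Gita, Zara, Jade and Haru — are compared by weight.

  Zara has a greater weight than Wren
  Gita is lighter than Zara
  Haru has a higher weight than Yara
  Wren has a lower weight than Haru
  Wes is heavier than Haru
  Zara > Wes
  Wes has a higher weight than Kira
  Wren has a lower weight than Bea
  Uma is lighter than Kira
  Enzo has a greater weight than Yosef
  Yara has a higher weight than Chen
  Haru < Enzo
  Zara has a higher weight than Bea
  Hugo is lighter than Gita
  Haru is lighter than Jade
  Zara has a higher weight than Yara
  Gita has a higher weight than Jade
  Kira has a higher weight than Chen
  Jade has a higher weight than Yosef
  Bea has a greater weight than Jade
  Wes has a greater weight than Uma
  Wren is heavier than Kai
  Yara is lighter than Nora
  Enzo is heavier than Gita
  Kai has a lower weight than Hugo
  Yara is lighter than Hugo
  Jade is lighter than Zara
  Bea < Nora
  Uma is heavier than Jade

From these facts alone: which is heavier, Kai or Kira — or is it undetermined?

Kira

Kai < Wren and Wren < Haru give Kai < Haru.
Then Haru < Jade extends the chain to Jade.
With Jade < Uma: Kai < Wren < Haru < Jade < Uma.
With Uma < Kira: Kai < Wren < Haru < Jade < Uma < Kira.
So Kira is heavier.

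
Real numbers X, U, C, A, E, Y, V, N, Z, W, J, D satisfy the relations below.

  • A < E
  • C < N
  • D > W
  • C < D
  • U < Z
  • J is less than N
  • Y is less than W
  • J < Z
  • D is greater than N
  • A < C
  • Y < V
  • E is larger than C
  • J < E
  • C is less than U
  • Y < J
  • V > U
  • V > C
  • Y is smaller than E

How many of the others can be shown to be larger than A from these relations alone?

From A the given relations immediately reach C, E.
From those, U, V, N, D — 6 in total.
From those, Z — 7 in total.
No other element is forced above A by the given relations, so the count is 7.

7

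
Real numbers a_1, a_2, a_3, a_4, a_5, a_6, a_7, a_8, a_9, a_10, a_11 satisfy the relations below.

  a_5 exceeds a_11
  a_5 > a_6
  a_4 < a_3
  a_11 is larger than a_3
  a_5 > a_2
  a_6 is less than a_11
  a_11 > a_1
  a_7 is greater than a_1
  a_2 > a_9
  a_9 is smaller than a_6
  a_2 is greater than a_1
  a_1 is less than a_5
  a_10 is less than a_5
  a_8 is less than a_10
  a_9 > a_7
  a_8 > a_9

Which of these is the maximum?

a_5

a_1 is not greatest since a_1 < a_7; a_7 is not greatest since a_7 < a_9; a_9 is not greatest since a_9 < a_6; a_4 is not greatest since a_4 < a_3; a_6 is not greatest since a_6 < a_5; a_3 is not greatest since a_3 < a_11; a_11 is not greatest since a_11 < a_5; a_8 is not greatest since a_8 < a_10; a_2 is not greatest since a_2 < a_5; a_10 is not greatest since a_10 < a_5.
Only a_5 has nothing above it, so a_5 is the maximum.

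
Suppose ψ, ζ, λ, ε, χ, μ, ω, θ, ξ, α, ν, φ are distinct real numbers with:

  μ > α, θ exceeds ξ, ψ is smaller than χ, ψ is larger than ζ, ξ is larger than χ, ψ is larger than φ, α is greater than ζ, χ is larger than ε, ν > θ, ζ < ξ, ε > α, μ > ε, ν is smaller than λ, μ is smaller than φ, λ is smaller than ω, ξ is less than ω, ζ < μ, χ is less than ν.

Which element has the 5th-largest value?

ξ

Chaining the given pairs: ζ < α < ε < μ < φ < ψ < χ < ξ < θ < ν < λ < ω.
The 5th largest is ξ.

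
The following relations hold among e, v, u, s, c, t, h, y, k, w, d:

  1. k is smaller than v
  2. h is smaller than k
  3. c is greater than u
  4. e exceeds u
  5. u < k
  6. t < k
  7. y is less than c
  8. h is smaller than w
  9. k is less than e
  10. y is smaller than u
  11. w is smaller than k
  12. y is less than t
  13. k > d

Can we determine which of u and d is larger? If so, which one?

Following every chain through d: above d we get k, e, v.
u is not reached, and no chain runs the other way from u to d.
So the given relations leave the order of d and u undetermined.

undetermined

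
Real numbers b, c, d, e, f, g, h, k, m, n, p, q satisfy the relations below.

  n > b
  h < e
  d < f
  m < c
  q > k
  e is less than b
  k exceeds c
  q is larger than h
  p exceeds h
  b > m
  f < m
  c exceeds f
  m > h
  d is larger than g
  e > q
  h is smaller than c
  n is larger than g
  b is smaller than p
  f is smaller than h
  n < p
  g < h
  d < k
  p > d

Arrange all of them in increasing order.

g < d < f < h < m < c < k < q < e < b < n < p

Nothing is placed below g, so it is least; from there g < d; d < f; f < h; h < m; m < c; c < k; k < q; q < e; e < b; b < n; n < p, each given directly.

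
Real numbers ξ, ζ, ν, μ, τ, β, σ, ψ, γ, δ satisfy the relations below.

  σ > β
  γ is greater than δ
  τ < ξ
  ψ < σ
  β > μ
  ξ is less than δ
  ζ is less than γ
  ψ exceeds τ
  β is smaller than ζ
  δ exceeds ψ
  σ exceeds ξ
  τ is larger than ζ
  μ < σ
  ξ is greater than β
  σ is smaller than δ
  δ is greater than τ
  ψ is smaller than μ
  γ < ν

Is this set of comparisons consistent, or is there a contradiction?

inconsistent

Chaining the given relations yields ζ < τ < ψ < μ < β, so ζ < β. But one relation states β < ζ. These cannot both hold.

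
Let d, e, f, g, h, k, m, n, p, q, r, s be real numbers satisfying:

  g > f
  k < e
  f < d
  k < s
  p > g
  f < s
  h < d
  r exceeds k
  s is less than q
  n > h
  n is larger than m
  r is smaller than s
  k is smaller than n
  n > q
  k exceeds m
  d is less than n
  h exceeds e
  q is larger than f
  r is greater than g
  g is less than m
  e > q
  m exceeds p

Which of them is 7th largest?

r

Piecing the relations together gives one ordering: f < g < p < m < k < r < s < q < e < h < d < n.
The 7th largest is r.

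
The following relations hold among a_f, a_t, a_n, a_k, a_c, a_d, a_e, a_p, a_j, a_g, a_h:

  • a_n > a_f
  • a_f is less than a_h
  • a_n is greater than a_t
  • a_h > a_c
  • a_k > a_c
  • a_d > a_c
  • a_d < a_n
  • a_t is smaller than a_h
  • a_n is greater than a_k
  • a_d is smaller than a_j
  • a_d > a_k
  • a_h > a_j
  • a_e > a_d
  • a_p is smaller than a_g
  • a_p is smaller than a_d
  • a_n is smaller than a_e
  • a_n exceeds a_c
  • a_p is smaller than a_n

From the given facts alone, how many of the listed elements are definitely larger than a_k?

Directly above a_k: a_d, a_n.
One step further: a_j, a_e (4 so far).
One step further: a_h (5 so far).
No other element is forced above a_k by the given relations, so the count is 5.

5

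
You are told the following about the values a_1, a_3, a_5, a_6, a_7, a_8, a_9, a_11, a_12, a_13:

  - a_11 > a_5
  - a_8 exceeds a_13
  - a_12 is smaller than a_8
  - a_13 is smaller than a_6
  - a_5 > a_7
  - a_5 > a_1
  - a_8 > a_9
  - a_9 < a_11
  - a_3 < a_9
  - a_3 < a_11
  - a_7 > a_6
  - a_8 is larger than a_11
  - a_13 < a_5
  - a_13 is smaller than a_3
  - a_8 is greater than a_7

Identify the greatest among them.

a_8

a_1 is not greatest since a_1 < a_5; a_13 is not greatest since a_13 < a_6; a_6 is not greatest since a_6 < a_7; a_3 is not greatest since a_3 < a_11; a_9 is not greatest since a_9 < a_8; a_7 is not greatest since a_7 < a_5; a_5 is not greatest since a_5 < a_11; a_12 is not greatest since a_12 < a_8; a_11 is not greatest since a_11 < a_8.
Only a_8 has nothing above it, so a_8 is the greatest.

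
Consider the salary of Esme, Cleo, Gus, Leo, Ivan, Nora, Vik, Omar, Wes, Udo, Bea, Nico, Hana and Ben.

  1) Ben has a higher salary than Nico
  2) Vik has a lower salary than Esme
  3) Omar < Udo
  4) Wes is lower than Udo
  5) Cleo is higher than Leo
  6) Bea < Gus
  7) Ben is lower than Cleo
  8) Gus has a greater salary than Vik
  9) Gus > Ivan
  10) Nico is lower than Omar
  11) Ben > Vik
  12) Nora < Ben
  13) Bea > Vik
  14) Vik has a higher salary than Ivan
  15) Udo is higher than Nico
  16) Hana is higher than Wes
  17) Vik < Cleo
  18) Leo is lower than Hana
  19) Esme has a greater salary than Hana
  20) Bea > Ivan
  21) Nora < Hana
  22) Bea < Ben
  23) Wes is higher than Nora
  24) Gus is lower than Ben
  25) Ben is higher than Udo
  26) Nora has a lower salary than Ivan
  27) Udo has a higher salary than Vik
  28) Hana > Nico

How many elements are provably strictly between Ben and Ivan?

The relations place Ivan below Ben. An element lies strictly between them when it is forced above Ivan and also forced below Ben.
Above Ivan: {Vik, Bea, Udo, Gus, Esme, Cleo}. Below Ben: {Nora, Nico, Omar, Wes, Vik, Bea, Udo, Gus}.
Intersection: {Vik, Bea, Udo, Gus} — 4.

4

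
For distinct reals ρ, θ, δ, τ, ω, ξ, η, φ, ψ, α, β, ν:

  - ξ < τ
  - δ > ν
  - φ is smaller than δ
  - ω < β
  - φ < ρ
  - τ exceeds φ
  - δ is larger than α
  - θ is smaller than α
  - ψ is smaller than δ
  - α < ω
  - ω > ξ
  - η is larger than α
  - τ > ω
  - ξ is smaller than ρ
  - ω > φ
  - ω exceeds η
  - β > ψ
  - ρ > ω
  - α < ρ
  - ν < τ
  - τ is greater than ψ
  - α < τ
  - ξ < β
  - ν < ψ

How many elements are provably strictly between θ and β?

The relations place θ below β. An element lies strictly between them when it is forced above θ and also forced below β.
Above θ: {α, η, δ, ω, τ, ρ}. Below β: {ν, φ, ψ, α, ξ, η, ω}.
Intersection: {α, η, ω} — 3.

3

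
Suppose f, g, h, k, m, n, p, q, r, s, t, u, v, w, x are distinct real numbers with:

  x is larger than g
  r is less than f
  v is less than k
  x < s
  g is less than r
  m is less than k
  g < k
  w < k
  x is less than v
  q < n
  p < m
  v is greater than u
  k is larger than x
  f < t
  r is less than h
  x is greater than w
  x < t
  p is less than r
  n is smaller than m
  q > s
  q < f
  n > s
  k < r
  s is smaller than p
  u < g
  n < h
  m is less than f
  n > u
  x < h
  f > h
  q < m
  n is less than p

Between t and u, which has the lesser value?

u

The relevant relations are u < g; g < x; x < s; s < q; q < n; n < p; p < m; m < k; k < r; r < h; h < f; f < t.
Chaining these gives u < g < x < s < q < n < p < m < k < r < h < f < t.
So u < t; u is the smaller of the two.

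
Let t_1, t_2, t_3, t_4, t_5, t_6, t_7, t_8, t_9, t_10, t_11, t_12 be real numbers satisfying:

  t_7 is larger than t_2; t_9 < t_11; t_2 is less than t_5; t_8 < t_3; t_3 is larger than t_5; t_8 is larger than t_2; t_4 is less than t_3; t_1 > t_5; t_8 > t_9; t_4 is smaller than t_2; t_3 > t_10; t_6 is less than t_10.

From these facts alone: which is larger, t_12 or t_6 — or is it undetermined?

undetermined

Following every chain through t_6: above t_6 we get t_10, t_3.
t_12 is not reached, and no chain runs the other way from t_12 to t_6.
So the given relations leave the order of t_6 and t_12 undetermined.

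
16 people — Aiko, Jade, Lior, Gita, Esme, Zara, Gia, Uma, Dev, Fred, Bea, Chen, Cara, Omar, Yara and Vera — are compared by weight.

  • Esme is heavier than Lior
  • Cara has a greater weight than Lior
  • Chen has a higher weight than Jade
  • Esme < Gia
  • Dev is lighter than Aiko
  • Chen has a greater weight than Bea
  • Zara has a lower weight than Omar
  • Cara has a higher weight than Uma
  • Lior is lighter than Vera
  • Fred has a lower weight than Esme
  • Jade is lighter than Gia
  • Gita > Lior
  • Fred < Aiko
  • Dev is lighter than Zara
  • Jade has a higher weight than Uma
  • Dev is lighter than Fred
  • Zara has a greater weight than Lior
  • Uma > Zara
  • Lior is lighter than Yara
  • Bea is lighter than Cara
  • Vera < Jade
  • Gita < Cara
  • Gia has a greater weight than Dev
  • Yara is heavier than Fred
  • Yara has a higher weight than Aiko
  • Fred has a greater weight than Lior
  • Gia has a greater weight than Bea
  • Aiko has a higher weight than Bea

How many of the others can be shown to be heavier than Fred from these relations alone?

The elements the relations force above Fred are Aiko, Esme, Yara, Gia — no chain reaches any other.
That is 4.

4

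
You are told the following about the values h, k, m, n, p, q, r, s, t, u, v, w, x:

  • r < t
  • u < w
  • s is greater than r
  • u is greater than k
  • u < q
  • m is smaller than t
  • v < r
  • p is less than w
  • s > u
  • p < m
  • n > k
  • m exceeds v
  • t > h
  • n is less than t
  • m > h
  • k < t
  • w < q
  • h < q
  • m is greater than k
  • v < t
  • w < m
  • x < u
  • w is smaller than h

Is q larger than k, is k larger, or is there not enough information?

The relevant relations are k < u; u < w; w < h; h < q.
Chaining these gives k < u < w < h < q.
So q is larger.

q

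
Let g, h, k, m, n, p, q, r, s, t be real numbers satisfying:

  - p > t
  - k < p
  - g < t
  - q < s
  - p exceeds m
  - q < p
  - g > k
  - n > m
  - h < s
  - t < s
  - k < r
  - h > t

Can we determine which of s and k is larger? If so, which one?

s

k < g and g < t give k < t.
Then t < h extends the chain to h.
Then h < s extends the chain to s.
So s is larger.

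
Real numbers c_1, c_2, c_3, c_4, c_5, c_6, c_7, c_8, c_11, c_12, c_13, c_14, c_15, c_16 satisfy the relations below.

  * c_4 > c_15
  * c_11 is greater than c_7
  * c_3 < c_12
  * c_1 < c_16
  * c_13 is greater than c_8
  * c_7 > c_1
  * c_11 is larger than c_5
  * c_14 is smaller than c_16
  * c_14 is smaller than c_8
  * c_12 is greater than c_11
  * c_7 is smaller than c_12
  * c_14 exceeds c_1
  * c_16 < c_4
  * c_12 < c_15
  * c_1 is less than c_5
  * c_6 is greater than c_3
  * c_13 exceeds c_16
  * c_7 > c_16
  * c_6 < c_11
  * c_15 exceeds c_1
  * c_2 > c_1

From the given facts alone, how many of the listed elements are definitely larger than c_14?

8

Directly above c_14: c_16, c_8.
One step further: c_7, c_13, c_4 (5 so far).
One step further: c_11, c_12 (7 so far).
One step further: c_15 (8 so far).
Nothing else is reachable above c_14; 8 in all.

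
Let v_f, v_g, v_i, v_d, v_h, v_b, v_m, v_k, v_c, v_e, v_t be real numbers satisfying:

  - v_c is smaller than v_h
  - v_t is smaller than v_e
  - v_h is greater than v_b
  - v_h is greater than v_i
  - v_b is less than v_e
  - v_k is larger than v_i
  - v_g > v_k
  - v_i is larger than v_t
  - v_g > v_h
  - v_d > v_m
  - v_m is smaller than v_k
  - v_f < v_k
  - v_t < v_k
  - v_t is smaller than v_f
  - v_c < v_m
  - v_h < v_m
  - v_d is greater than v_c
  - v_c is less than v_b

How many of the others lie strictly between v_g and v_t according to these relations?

5

The relations place v_t below v_g. An element lies strictly between them when it is forced above v_t and also forced below v_g.
Above v_t: {v_i, v_e, v_f, v_h, v_m, v_k, v_d}. Below v_g: {v_c, v_b, v_i, v_f, v_h, v_m, v_k}.
Intersection: {v_i, v_f, v_h, v_m, v_k} — 5.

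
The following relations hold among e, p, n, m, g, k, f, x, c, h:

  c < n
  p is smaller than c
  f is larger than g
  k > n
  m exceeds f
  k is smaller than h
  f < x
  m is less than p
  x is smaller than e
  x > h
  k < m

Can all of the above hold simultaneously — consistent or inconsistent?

inconsistent

Chaining the given relations yields m < p < c < n < k, so m < k. But one relation states k < m. These cannot both hold.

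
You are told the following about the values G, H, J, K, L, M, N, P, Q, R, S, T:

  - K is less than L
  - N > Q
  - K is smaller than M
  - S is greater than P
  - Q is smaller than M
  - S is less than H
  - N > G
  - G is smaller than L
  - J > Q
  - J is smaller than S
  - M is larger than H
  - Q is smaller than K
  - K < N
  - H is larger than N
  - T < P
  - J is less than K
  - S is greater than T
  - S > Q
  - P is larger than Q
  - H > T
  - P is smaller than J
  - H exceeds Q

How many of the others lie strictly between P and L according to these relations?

Chaining upward from P reaches: J, K, N, S, H, M.
Chaining downward from L reaches: T, Q, J, K, G.
Strictly between P and L are those in both lists: J, K — 2 elements.

2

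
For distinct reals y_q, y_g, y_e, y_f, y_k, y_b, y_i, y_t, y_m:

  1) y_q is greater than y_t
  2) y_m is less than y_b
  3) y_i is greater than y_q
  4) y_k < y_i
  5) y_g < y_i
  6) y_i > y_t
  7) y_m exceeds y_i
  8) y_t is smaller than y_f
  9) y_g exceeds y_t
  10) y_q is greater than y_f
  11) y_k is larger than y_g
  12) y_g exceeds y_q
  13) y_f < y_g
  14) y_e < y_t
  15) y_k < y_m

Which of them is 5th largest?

The consecutive relations fix a unique order: y_e < y_t < y_f < y_q < y_g < y_k < y_i < y_m < y_b.
Counting 5 from the largest end gives y_g.

y_g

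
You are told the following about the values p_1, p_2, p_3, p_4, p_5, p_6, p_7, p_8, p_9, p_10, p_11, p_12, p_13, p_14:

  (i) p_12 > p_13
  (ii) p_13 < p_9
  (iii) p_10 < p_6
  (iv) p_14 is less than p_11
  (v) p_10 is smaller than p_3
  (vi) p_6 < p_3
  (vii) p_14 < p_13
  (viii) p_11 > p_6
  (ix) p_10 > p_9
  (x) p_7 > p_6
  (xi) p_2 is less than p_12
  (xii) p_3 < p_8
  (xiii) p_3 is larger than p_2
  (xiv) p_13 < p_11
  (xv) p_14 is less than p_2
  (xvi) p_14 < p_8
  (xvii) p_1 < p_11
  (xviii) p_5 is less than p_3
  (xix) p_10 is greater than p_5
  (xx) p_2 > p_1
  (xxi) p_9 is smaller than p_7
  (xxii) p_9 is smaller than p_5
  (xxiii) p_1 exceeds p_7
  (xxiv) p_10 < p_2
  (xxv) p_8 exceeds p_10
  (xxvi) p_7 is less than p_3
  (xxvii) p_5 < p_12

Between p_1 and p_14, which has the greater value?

p_1

The relevant relations are p_14 < p_13; p_13 < p_9; p_9 < p_5; p_5 < p_10; p_10 < p_6; p_6 < p_7; p_7 < p_1.
Together: p_14 < p_13 < p_9 < p_5 < p_10 < p_6 < p_7 < p_1.
So p_14 < p_1; p_1 is the larger of the two.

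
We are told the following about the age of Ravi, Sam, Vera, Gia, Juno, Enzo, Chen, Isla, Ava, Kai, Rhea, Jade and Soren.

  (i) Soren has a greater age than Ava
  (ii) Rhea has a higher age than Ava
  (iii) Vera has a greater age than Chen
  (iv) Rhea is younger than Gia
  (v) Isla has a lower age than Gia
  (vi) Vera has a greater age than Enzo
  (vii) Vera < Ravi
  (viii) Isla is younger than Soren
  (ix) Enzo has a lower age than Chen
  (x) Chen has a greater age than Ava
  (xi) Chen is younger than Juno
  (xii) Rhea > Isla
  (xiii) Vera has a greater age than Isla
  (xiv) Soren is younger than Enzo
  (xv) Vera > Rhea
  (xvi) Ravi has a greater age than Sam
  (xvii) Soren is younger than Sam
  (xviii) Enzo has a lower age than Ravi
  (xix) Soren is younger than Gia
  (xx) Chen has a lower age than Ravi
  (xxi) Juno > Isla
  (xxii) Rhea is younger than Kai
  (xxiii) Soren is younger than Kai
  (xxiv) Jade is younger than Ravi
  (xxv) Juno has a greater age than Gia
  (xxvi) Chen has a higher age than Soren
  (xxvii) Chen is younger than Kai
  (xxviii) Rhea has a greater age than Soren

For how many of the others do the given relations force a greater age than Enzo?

5

Directly above Enzo: Chen, Vera, Ravi.
One step further: Juno, Kai (5 so far).
Nothing else is reachable above Enzo; 5 in all.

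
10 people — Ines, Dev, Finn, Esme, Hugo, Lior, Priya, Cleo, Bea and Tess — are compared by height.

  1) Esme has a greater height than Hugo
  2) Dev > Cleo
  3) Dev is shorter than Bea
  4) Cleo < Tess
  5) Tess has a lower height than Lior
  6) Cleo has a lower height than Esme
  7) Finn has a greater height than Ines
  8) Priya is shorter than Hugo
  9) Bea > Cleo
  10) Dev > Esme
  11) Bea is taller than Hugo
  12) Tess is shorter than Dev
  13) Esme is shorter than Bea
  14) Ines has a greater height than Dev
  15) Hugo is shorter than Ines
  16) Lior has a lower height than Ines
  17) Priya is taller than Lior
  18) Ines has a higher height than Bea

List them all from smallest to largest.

Cleo < Tess < Lior < Priya < Hugo < Esme < Dev < Bea < Ines < Finn

The consecutive links are each given: Cleo < Tess; Tess < Lior; Lior < Priya; Priya < Hugo; Hugo < Esme; Esme < Dev; Dev < Bea; Bea < Ines; Ines < Finn.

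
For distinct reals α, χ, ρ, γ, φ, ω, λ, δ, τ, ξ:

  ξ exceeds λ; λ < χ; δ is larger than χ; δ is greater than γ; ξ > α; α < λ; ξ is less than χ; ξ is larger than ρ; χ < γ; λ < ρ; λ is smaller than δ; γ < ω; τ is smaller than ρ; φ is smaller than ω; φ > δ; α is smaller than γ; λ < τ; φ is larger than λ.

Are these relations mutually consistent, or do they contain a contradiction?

consistent

The single ordering α < λ < τ < ρ < ξ < χ < γ < δ < φ < ω satisfies every listed relation, so no contradiction arises.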